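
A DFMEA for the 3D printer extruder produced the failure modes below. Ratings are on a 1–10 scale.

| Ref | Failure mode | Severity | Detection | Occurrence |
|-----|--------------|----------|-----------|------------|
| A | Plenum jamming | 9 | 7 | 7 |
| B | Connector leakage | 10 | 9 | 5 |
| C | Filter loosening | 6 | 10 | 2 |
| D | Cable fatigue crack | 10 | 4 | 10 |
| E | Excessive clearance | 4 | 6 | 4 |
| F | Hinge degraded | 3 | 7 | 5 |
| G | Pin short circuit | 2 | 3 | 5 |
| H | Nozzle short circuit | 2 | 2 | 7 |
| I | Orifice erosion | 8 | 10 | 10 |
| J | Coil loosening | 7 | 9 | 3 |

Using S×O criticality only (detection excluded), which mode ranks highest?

D

Criticality = Severity × Occurrence:
  A: 9 × 7 = 63
  B: 10 × 5 = 50
  C: 6 × 2 = 12
  D: 10 × 10 = 100
  E: 4 × 4 = 16
  F: 3 × 5 = 15
  G: 2 × 5 = 10
  H: 2 × 7 = 14
  I: 8 × 10 = 80
  J: 7 × 3 = 21
Highest criticality is 100 → D.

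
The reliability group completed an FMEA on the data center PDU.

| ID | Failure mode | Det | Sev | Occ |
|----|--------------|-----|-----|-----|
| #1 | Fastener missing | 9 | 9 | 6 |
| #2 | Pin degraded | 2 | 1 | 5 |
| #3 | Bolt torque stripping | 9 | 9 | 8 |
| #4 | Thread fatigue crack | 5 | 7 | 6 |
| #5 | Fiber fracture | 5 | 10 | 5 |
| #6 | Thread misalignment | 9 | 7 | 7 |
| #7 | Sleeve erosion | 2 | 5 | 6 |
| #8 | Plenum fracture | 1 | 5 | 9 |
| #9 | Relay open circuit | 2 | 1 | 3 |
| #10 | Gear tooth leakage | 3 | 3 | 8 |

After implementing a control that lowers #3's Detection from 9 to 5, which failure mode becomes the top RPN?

RPN = Severity × Occurrence × Detection:
  #1: 9 × 6 × 9 = 486
  #2: 1 × 5 × 2 = 10
  #3: 9 × 8 × 9 = 648
  #4: 7 × 6 × 5 = 210
  #5: 10 × 5 × 5 = 250
  #6: 7 × 7 × 9 = 441
  #7: 5 × 6 × 2 = 60
  #8: 5 × 9 × 1 = 45
  #9: 1 × 3 × 2 = 6
  #10: 3 × 8 × 3 = 72
After action: #3 → 9 × 8 × 5 = 360.
Revised RPNs: #1=486, #6=441, #3=360, #5=250, #4=210, #10=72, #7=60, #8=45, #2=10, #9=6.
Highest is now #1 (486).

#1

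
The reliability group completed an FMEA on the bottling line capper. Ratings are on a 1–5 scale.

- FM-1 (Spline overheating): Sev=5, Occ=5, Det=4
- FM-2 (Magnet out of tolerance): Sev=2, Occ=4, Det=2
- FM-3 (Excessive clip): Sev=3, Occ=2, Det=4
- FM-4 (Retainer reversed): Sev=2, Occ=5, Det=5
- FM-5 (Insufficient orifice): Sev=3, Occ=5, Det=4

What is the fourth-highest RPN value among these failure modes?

RPN = Severity × Occurrence × Detection:
  FM-1: 5 × 5 × 4 = 100
  FM-2: 2 × 4 × 2 = 16
  FM-3: 3 × 2 × 4 = 24
  FM-4: 2 × 5 × 5 = 50
  FM-5: 3 × 5 × 4 = 60
Sorted descending: 100, 60, 50, 24, 16.
The fourth-highest RPN is 24 (FM-3).

24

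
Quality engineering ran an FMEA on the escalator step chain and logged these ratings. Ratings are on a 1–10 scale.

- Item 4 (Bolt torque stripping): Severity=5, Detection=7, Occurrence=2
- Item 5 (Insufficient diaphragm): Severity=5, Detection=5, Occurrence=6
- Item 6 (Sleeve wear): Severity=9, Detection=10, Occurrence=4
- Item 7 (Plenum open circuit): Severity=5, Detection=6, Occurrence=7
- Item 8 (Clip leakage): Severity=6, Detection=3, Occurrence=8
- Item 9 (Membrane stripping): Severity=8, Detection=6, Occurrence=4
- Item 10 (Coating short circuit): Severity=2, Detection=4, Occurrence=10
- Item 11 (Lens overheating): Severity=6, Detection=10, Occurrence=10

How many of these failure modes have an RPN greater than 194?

3

RPN = Severity × Occurrence × Detection:
  Item 4: 5 × 2 × 7 = 70
  Item 5: 5 × 6 × 5 = 150
  Item 6: 9 × 4 × 10 = 360
  Item 7: 5 × 7 × 6 = 210
  Item 8: 6 × 8 × 3 = 144
  Item 9: 8 × 4 × 6 = 192
  Item 10: 2 × 10 × 4 = 80
  Item 11: 6 × 10 × 10 = 600
Modes with RPN > 194: Item 6 (360), Item 7 (210), Item 11 (600) → 3.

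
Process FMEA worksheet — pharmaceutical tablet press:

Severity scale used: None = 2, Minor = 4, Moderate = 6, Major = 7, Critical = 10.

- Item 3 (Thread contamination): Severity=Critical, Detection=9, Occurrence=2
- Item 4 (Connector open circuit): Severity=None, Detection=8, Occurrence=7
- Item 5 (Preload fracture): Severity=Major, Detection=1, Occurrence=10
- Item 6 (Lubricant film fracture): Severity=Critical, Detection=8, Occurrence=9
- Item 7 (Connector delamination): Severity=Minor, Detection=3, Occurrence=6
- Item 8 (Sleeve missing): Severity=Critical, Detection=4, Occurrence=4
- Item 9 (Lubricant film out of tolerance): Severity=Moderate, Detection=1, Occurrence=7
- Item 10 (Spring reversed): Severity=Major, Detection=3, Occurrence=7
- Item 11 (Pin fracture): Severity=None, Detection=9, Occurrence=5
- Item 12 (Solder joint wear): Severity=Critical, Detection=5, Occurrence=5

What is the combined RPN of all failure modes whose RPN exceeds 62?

1801

RPN = Severity × Occurrence × Detection:
  Item 3: 10 × 2 × 9 = 180
  Item 4: 2 × 7 × 8 = 112
  Item 5: 7 × 10 × 1 = 70
  Item 6: 10 × 9 × 8 = 720
  Item 7: 4 × 6 × 3 = 72
  Item 8: 10 × 4 × 4 = 160
  Item 9: 6 × 7 × 1 = 42
  Item 10: 7 × 7 × 3 = 147
  Item 11: 2 × 5 × 9 = 90
  Item 12: 10 × 5 × 5 = 250
RPN > 62: Item 3 (180), Item 4 (112), Item 5 (70), Item 6 (720), Item 7 (72), Item 8 (160), Item 10 (147), Item 11 (90), Item 12 (250).
Sum: 180 + 112 + 70 + 720 + 72 + 160 + 147 + 90 + 250 = 1801.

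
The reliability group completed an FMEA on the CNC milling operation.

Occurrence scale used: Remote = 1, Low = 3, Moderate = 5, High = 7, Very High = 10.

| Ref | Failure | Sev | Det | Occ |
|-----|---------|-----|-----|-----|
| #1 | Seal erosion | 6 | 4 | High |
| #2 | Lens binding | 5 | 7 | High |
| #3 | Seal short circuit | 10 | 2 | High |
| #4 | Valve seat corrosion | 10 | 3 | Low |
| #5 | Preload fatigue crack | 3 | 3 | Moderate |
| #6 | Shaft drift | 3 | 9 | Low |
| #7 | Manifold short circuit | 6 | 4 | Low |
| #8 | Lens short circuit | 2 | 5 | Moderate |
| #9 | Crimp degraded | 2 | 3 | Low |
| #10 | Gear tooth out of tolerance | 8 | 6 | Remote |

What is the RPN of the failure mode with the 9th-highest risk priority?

45

RPN = Severity × Occurrence × Detection:
  #1: 6 × 7 × 4 = 168
  #2: 5 × 7 × 7 = 245
  #3: 10 × 7 × 2 = 140
  #4: 10 × 3 × 3 = 90
  #5: 3 × 5 × 3 = 45
  #6: 3 × 3 × 9 = 81
  #7: 6 × 3 × 4 = 72
  #8: 2 × 5 × 5 = 50
  #9: 2 × 3 × 3 = 18
  #10: 8 × 1 × 6 = 48
Sorted descending: 245, 168, 140, 90, 81, 72, 50, 48, 45, 18.
The 9th-highest RPN is 45 (#5).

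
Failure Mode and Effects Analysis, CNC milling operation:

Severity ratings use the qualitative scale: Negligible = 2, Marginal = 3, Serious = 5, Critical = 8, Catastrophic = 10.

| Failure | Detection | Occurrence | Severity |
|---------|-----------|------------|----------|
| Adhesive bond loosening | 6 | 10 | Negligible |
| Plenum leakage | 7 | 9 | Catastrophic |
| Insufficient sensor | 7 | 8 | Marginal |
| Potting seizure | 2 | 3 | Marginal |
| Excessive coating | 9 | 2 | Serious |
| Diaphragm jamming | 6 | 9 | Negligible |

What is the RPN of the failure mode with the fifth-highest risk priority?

90

RPN = Severity × Occurrence × Detection:
  Adhesive bond loosening: 2 × 10 × 6 = 120
  Plenum leakage: 10 × 9 × 7 = 630
  Insufficient sensor: 3 × 8 × 7 = 168
  Potting seizure: 3 × 3 × 2 = 18
  Excessive coating: 5 × 2 × 9 = 90
  Diaphragm jamming: 2 × 9 × 6 = 108
Sorted descending: 630, 168, 120, 108, 90, 18.
The fifth-highest RPN is 90 (Excessive coating).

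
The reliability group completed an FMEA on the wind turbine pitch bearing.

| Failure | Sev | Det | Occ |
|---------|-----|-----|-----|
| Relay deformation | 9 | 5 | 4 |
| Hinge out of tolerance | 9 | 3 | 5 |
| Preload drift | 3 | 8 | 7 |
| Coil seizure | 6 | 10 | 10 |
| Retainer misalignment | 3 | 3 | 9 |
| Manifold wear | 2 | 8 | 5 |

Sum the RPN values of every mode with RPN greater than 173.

780

RPN = Severity × Occurrence × Detection:
  Relay deformation: 9 × 4 × 5 = 180
  Hinge out of tolerance: 9 × 5 × 3 = 135
  Preload drift: 3 × 7 × 8 = 168
  Coil seizure: 6 × 10 × 10 = 600
  Retainer misalignment: 3 × 9 × 3 = 81
  Manifold wear: 2 × 5 × 8 = 80
RPN > 173: Relay deformation (180), Coil seizure (600).
Sum: 180 + 600 = 780.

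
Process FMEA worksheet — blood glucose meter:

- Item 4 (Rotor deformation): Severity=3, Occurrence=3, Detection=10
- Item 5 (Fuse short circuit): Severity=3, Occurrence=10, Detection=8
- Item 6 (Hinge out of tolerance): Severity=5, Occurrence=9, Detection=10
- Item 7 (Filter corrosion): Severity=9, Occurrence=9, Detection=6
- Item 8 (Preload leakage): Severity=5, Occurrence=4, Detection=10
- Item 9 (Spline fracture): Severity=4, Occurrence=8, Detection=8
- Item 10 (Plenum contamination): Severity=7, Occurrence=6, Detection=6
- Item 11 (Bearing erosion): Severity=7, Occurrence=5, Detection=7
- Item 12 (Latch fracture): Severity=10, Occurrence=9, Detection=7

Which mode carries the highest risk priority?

Item 12

RPN = Severity × Occurrence × Detection:
  Item 4: 3 × 3 × 10 = 90
  Item 5: 3 × 10 × 8 = 240
  Item 6: 5 × 9 × 10 = 450
  Item 7: 9 × 9 × 6 = 486
  Item 8: 5 × 4 × 10 = 200
  Item 9: 4 × 8 × 8 = 256
  Item 10: 7 × 6 × 6 = 252
  Item 11: 7 × 5 × 7 = 245
  Item 12: 10 × 9 × 7 = 630
Highest RPN is 630 → Item 12.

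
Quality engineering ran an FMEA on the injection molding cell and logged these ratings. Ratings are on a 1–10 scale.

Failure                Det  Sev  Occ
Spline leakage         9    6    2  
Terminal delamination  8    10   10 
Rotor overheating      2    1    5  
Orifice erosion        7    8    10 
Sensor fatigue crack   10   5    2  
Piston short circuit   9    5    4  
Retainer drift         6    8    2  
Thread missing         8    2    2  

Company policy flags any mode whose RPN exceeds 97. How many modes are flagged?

RPN = Severity × Occurrence × Detection:
  Spline leakage: 6 × 2 × 9 = 108
  Terminal delamination: 10 × 10 × 8 = 800
  Rotor overheating: 1 × 5 × 2 = 10
  Orifice erosion: 8 × 10 × 7 = 560
  Sensor fatigue crack: 5 × 2 × 10 = 100
  Piston short circuit: 5 × 4 × 9 = 180
  Retainer drift: 8 × 2 × 6 = 96
  Thread missing: 2 × 2 × 8 = 32
Modes with RPN > 97: Spline leakage (108), Terminal delamination (800), Orifice erosion (560), Sensor fatigue crack (100), Piston short circuit (180) → 5.

5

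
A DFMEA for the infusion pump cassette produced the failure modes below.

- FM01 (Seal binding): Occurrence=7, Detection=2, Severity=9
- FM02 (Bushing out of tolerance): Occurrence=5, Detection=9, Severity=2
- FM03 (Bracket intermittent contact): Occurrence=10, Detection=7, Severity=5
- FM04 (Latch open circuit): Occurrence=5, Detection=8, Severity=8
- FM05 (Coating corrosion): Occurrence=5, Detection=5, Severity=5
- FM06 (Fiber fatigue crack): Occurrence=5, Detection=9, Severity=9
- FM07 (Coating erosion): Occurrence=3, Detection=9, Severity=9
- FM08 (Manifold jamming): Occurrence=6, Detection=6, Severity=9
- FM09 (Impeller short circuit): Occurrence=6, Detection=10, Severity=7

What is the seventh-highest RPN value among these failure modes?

126

RPN = Severity × Occurrence × Detection:
  FM01: 9 × 7 × 2 = 126
  FM02: 2 × 5 × 9 = 90
  FM03: 5 × 10 × 7 = 350
  FM04: 8 × 5 × 8 = 320
  FM05: 5 × 5 × 5 = 125
  FM06: 9 × 5 × 9 = 405
  FM07: 9 × 3 × 9 = 243
  FM08: 9 × 6 × 6 = 324
  FM09: 7 × 6 × 10 = 420
Sorted descending: 420, 405, 350, 324, 320, 243, 126, 125, 90.
The seventh-highest RPN is 126 (FM01).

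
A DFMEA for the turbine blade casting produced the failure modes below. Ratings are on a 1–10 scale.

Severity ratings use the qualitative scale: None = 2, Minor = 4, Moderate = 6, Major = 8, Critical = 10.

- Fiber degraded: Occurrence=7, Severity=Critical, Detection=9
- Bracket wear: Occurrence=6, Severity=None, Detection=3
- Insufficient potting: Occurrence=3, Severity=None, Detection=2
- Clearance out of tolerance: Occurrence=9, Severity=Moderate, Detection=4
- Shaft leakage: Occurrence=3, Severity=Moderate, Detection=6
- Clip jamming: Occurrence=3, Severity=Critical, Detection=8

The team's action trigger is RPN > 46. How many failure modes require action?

RPN = Severity × Occurrence × Detection:
  Fiber degraded: 10 × 7 × 9 = 630
  Bracket wear: 2 × 6 × 3 = 36
  Insufficient potting: 2 × 3 × 2 = 12
  Clearance out of tolerance: 6 × 9 × 4 = 216
  Shaft leakage: 6 × 3 × 6 = 108
  Clip jamming: 10 × 3 × 8 = 240
Modes with RPN > 46: Fiber degraded (630), Clearance out of tolerance (216), Shaft leakage (108), Clip jamming (240) → 4.

4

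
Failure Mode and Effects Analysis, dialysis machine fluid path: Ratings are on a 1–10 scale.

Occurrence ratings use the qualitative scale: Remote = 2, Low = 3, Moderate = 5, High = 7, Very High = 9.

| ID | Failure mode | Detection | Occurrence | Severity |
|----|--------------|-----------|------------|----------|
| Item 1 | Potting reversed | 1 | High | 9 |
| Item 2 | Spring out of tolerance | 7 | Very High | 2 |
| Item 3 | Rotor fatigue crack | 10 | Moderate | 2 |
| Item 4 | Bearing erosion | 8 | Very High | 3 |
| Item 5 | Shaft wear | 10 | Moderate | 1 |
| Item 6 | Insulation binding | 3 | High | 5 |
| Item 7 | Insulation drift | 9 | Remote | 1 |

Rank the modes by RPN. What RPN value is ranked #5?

63

RPN = Severity × Occurrence × Detection:
  Item 1: 9 × 7 × 1 = 63
  Item 2: 2 × 9 × 7 = 126
  Item 3: 2 × 5 × 10 = 100
  Item 4: 3 × 9 × 8 = 216
  Item 5: 1 × 5 × 10 = 50
  Item 6: 5 × 7 × 3 = 105
  Item 7: 1 × 2 × 9 = 18
Sorted descending: 216, 126, 105, 100, 63, 50, 18.
The fifth-highest RPN is 63 (Item 1).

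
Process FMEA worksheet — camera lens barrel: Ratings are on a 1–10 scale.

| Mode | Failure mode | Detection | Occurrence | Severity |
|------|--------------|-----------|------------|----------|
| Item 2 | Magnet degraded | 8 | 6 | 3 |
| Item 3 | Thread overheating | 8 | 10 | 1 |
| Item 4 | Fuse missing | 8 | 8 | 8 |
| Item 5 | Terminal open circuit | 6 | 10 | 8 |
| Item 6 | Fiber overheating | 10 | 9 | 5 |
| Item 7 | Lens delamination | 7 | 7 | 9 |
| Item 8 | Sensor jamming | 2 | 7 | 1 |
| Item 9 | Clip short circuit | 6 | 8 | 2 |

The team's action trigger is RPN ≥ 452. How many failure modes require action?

2

RPN = Severity × Occurrence × Detection:
  Item 2: 3 × 6 × 8 = 144
  Item 3: 1 × 10 × 8 = 80
  Item 4: 8 × 8 × 8 = 512
  Item 5: 8 × 10 × 6 = 480
  Item 6: 5 × 9 × 10 = 450
  Item 7: 9 × 7 × 7 = 441
  Item 8: 1 × 7 × 2 = 14
  Item 9: 2 × 8 × 6 = 96
Modes with RPN ≥ 452: Item 4 (512), Item 5 (480) → 2.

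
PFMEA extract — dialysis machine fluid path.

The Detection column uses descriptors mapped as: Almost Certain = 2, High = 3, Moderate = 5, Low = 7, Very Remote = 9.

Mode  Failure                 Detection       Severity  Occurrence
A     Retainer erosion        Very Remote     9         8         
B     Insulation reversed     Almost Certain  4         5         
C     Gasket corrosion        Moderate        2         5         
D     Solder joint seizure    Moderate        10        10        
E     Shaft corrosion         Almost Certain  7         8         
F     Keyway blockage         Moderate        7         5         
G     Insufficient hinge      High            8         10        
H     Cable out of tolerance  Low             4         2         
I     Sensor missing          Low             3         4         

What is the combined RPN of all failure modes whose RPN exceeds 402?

RPN = Severity × Occurrence × Detection:
  A: 9 × 8 × 9 = 648
  B: 4 × 5 × 2 = 40
  C: 2 × 5 × 5 = 50
  D: 10 × 10 × 5 = 500
  E: 7 × 8 × 2 = 112
  F: 7 × 5 × 5 = 175
  G: 8 × 10 × 3 = 240
  H: 4 × 2 × 7 = 56
  I: 3 × 4 × 7 = 84
RPN > 402: A (648), D (500).
Sum: 648 + 500 = 1148.

1148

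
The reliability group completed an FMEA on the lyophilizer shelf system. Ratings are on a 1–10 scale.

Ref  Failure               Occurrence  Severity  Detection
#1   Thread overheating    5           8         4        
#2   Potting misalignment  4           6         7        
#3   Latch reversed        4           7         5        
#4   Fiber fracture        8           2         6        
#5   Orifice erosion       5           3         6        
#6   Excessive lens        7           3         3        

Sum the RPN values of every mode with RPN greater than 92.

RPN = Severity × Occurrence × Detection:
  #1: 8 × 5 × 4 = 160
  #2: 6 × 4 × 7 = 168
  #3: 7 × 4 × 5 = 140
  #4: 2 × 8 × 6 = 96
  #5: 3 × 5 × 6 = 90
  #6: 3 × 7 × 3 = 63
RPN > 92: #1 (160), #2 (168), #3 (140), #4 (96).
Sum: 160 + 168 + 140 + 96 = 564.

564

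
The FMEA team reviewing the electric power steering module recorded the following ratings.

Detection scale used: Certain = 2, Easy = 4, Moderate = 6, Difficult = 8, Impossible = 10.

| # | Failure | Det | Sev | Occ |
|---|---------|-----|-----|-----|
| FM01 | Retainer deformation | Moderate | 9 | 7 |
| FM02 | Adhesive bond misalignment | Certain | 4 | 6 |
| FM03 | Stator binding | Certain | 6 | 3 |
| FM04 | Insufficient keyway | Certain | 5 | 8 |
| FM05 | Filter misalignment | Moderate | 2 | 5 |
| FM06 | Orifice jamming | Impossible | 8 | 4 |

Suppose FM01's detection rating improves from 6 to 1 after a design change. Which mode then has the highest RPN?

FM06

RPN = Severity × Occurrence × Detection:
  FM01: 9 × 7 × 6 = 378
  FM02: 4 × 6 × 2 = 48
  FM03: 6 × 3 × 2 = 36
  FM04: 5 × 8 × 2 = 80
  FM05: 2 × 5 × 6 = 60
  FM06: 8 × 4 × 10 = 320
After action: FM01 → 9 × 7 × 1 = 63.
Revised RPNs: FM06=320, FM04=80, FM01=63, FM05=60, FM02=48, FM03=36.
Highest is now FM06 (320).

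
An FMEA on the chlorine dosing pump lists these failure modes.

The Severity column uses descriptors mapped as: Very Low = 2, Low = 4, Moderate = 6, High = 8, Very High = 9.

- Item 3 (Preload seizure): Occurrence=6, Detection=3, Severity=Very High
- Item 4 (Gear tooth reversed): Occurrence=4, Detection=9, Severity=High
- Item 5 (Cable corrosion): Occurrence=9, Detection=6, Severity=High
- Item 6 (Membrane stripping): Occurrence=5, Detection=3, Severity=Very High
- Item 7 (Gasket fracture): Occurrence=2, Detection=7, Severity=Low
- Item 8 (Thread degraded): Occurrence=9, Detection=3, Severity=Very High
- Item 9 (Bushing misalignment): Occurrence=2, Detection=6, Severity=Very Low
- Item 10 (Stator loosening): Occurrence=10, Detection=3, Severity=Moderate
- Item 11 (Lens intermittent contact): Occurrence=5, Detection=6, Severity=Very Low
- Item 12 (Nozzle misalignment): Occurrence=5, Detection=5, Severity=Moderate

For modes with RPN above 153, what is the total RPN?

RPN = Severity × Occurrence × Detection:
  Item 3: 9 × 6 × 3 = 162
  Item 4: 8 × 4 × 9 = 288
  Item 5: 8 × 9 × 6 = 432
  Item 6: 9 × 5 × 3 = 135
  Item 7: 4 × 2 × 7 = 56
  Item 8: 9 × 9 × 3 = 243
  Item 9: 2 × 2 × 6 = 24
  Item 10: 6 × 10 × 3 = 180
  Item 11: 2 × 5 × 6 = 60
  Item 12: 6 × 5 × 5 = 150
RPN > 153: Item 3 (162), Item 4 (288), Item 5 (432), Item 8 (243), Item 10 (180).
Sum: 162 + 288 + 432 + 243 + 180 = 1305.

1305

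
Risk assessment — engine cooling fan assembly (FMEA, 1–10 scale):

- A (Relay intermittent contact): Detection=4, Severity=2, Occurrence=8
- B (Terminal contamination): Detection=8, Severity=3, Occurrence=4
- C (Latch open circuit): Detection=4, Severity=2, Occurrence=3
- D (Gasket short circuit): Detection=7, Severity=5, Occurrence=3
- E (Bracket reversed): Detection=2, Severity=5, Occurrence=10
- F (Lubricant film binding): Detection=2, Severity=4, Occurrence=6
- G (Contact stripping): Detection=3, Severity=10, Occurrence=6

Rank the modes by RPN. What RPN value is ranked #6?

RPN = Severity × Occurrence × Detection:
  A: 2 × 8 × 4 = 64
  B: 3 × 4 × 8 = 96
  C: 2 × 3 × 4 = 24
  D: 5 × 3 × 7 = 105
  E: 5 × 10 × 2 = 100
  F: 4 × 6 × 2 = 48
  G: 10 × 6 × 3 = 180
Sorted descending: 180, 105, 100, 96, 64, 48, 24.
The sixth-highest RPN is 48 (F).

48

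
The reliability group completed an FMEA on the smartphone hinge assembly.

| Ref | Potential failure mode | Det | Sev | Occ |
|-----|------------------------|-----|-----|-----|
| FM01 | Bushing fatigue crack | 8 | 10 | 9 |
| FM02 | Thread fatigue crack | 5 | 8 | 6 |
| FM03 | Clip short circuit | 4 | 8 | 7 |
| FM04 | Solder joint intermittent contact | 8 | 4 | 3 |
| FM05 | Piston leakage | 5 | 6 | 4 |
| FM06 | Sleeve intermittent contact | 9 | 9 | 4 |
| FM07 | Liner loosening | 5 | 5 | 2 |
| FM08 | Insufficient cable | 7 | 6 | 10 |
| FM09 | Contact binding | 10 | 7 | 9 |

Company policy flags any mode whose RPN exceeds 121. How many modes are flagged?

6

RPN = Severity × Occurrence × Detection:
  FM01: 10 × 9 × 8 = 720
  FM02: 8 × 6 × 5 = 240
  FM03: 8 × 7 × 4 = 224
  FM04: 4 × 3 × 8 = 96
  FM05: 6 × 4 × 5 = 120
  FM06: 9 × 4 × 9 = 324
  FM07: 5 × 2 × 5 = 50
  FM08: 6 × 10 × 7 = 420
  FM09: 7 × 9 × 10 = 630
Modes with RPN > 121: FM01 (720), FM02 (240), FM03 (224), FM06 (324), FM08 (420), FM09 (630) → 6.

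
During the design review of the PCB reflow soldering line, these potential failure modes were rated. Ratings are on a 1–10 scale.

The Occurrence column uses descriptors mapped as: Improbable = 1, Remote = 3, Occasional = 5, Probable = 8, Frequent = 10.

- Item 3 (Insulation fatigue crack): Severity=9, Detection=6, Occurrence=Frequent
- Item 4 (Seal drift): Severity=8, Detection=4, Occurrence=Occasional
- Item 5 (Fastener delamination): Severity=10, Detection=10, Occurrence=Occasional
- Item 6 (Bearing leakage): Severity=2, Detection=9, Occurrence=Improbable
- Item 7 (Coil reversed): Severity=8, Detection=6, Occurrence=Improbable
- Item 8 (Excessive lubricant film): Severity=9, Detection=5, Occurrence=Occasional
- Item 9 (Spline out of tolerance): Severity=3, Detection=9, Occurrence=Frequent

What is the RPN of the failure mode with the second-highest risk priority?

RPN = Severity × Occurrence × Detection:
  Item 3: 9 × 10 × 6 = 540
  Item 4: 8 × 5 × 4 = 160
  Item 5: 10 × 5 × 10 = 500
  Item 6: 2 × 1 × 9 = 18
  Item 7: 8 × 1 × 6 = 48
  Item 8: 9 × 5 × 5 = 225
  Item 9: 3 × 10 × 9 = 270
Sorted descending: 540, 500, 270, 225, 160, 48, 18.
The second-highest RPN is 500 (Item 5).

500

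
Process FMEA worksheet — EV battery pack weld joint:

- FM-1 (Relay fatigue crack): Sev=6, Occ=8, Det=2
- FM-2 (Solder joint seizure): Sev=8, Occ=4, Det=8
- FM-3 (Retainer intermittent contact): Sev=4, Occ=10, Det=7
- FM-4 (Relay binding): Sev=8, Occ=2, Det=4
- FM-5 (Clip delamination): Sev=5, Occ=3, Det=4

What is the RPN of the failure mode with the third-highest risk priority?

96

RPN = Severity × Occurrence × Detection:
  FM-1: 6 × 8 × 2 = 96
  FM-2: 8 × 4 × 8 = 256
  FM-3: 4 × 10 × 7 = 280
  FM-4: 8 × 2 × 4 = 64
  FM-5: 5 × 3 × 4 = 60
Sorted descending: 280, 256, 96, 64, 60.
The third-highest RPN is 96 (FM-1).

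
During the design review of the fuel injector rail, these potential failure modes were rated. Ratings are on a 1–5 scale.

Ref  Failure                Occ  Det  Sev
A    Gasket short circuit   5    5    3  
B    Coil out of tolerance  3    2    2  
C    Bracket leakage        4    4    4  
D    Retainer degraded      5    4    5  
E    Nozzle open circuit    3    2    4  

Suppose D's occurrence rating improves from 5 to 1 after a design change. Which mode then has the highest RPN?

A

RPN = Severity × Occurrence × Detection:
  A: 3 × 5 × 5 = 75
  B: 2 × 3 × 2 = 12
  C: 4 × 4 × 4 = 64
  D: 5 × 5 × 4 = 100
  E: 4 × 3 × 2 = 24
After action: D → 5 × 1 × 4 = 20.
Revised RPNs: A=75, C=64, E=24, D=20, B=12.
Highest is now A (75).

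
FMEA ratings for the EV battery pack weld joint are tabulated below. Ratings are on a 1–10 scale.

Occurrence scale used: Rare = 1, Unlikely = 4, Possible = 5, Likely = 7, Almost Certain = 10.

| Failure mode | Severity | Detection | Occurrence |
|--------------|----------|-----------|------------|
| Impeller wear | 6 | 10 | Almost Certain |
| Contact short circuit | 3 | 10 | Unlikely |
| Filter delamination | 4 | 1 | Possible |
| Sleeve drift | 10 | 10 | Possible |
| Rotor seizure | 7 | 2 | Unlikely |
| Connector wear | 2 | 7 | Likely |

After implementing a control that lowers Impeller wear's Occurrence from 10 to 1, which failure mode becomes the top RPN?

RPN = Severity × Occurrence × Detection:
  Impeller wear: 6 × 10 × 10 = 600
  Contact short circuit: 3 × 4 × 10 = 120
  Filter delamination: 4 × 5 × 1 = 20
  Sleeve drift: 10 × 5 × 10 = 500
  Rotor seizure: 7 × 4 × 2 = 56
  Connector wear: 2 × 7 × 7 = 98
After action: Impeller wear → 6 × 1 × 10 = 60.
Revised RPNs: Sleeve drift=500, Contact short circuit=120, Connector wear=98, Impeller wear=60, Rotor seizure=56, Filter delamination=20.
Highest is now Sleeve drift (500).

Sleeve drift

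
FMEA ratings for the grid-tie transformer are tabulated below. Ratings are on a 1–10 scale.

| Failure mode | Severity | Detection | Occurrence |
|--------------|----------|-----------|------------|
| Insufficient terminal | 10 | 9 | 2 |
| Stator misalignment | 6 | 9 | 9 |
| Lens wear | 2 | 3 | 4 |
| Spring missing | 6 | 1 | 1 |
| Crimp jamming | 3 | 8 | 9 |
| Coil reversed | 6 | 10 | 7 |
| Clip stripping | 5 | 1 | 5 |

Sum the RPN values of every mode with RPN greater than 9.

1351

RPN = Severity × Occurrence × Detection:
  Insufficient terminal: 10 × 2 × 9 = 180
  Stator misalignment: 6 × 9 × 9 = 486
  Lens wear: 2 × 4 × 3 = 24
  Spring missing: 6 × 1 × 1 = 6
  Crimp jamming: 3 × 9 × 8 = 216
  Coil reversed: 6 × 7 × 10 = 420
  Clip stripping: 5 × 5 × 1 = 25
RPN > 9: Insufficient terminal (180), Stator misalignment (486), Lens wear (24), Crimp jamming (216), Coil reversed (420), Clip stripping (25).
Sum: 180 + 486 + 24 + 216 + 420 + 25 = 1351.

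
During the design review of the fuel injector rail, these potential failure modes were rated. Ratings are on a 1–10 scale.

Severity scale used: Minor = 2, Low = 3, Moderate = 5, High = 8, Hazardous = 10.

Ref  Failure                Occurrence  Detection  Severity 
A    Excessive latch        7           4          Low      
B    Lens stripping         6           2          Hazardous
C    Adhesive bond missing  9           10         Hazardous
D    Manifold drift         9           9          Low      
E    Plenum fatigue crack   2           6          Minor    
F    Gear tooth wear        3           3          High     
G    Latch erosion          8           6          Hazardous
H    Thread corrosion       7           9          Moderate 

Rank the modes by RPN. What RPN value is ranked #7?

72

RPN = Severity × Occurrence × Detection:
  A: 3 × 7 × 4 = 84
  B: 10 × 6 × 2 = 120
  C: 10 × 9 × 10 = 900
  D: 3 × 9 × 9 = 243
  E: 2 × 2 × 6 = 24
  F: 8 × 3 × 3 = 72
  G: 10 × 8 × 6 = 480
  H: 5 × 7 × 9 = 315
Sorted descending: 900, 480, 315, 243, 120, 84, 72, 24.
The seventh-highest RPN is 72 (F).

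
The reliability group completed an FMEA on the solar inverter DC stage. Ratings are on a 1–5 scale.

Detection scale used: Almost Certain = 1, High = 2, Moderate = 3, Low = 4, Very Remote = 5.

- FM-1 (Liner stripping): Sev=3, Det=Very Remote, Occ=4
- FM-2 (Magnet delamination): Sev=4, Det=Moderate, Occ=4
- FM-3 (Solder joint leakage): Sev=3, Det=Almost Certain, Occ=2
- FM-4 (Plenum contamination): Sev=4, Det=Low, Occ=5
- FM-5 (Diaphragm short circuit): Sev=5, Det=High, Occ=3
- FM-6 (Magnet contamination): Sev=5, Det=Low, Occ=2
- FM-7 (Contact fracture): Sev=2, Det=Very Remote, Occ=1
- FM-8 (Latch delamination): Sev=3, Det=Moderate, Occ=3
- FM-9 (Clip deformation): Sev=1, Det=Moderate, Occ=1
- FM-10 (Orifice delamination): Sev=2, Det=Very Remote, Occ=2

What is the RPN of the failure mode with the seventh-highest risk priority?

20

RPN = Severity × Occurrence × Detection:
  FM-1: 3 × 4 × 5 = 60
  FM-2: 4 × 4 × 3 = 48
  FM-3: 3 × 2 × 1 = 6
  FM-4: 4 × 5 × 4 = 80
  FM-5: 5 × 3 × 2 = 30
  FM-6: 5 × 2 × 4 = 40
  FM-7: 2 × 1 × 5 = 10
  FM-8: 3 × 3 × 3 = 27
  FM-9: 1 × 1 × 3 = 3
  FM-10: 2 × 2 × 5 = 20
Sorted descending: 80, 60, 48, 40, 30, 27, 20, 10, 6, 3.
The seventh-highest RPN is 20 (FM-10).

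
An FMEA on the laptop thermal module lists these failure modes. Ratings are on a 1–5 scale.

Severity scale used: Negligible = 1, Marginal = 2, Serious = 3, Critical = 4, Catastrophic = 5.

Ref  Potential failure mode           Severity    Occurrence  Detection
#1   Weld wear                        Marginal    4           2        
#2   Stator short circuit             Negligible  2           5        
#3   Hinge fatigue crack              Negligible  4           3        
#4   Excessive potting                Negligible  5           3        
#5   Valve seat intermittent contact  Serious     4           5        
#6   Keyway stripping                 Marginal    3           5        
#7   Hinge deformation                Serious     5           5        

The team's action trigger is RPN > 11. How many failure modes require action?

6

RPN = Severity × Occurrence × Detection:
  #1: 2 × 4 × 2 = 16
  #2: 1 × 2 × 5 = 10
  #3: 1 × 4 × 3 = 12
  #4: 1 × 5 × 3 = 15
  #5: 3 × 4 × 5 = 60
  #6: 2 × 3 × 5 = 30
  #7: 3 × 5 × 5 = 75
Modes with RPN > 11: #1 (16), #3 (12), #4 (15), #5 (60), #6 (30), #7 (75) → 6.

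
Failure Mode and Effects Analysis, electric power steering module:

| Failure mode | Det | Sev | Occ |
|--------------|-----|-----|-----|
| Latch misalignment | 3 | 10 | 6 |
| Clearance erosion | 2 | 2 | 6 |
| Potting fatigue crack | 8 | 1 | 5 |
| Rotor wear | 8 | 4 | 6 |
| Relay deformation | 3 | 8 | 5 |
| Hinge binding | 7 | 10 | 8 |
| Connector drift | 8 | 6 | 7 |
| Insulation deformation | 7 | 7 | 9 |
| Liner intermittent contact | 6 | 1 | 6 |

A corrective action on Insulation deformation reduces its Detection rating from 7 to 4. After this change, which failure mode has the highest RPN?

Hinge binding

RPN = Severity × Occurrence × Detection:
  Latch misalignment: 10 × 6 × 3 = 180
  Clearance erosion: 2 × 6 × 2 = 24
  Potting fatigue crack: 1 × 5 × 8 = 40
  Rotor wear: 4 × 6 × 8 = 192
  Relay deformation: 8 × 5 × 3 = 120
  Hinge binding: 10 × 8 × 7 = 560
  Connector drift: 6 × 7 × 8 = 336
  Insulation deformation: 7 × 9 × 7 = 441
  Liner intermittent contact: 1 × 6 × 6 = 36
After action: Insulation deformation → 7 × 9 × 4 = 252.
Revised RPNs: Hinge binding=560, Connector drift=336, Insulation deformation=252, Rotor wear=192, Latch misalignment=180, Relay deformation=120, Potting fatigue crack=40, Liner intermittent contact=36, Clearance erosion=24.
Highest is now Hinge binding (560).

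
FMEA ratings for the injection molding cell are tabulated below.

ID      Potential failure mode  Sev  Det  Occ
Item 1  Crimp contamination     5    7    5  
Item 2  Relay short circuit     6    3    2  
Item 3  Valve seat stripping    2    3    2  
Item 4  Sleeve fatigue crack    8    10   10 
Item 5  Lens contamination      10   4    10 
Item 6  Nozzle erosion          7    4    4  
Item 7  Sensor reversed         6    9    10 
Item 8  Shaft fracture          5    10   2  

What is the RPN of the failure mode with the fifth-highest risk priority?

RPN = Severity × Occurrence × Detection:
  Item 1: 5 × 5 × 7 = 175
  Item 2: 6 × 2 × 3 = 36
  Item 3: 2 × 2 × 3 = 12
  Item 4: 8 × 10 × 10 = 800
  Item 5: 10 × 10 × 4 = 400
  Item 6: 7 × 4 × 4 = 112
  Item 7: 6 × 10 × 9 = 540
  Item 8: 5 × 2 × 10 = 100
Sorted descending: 800, 540, 400, 175, 112, 100, 36, 12.
The fifth-highest RPN is 112 (Item 6).

112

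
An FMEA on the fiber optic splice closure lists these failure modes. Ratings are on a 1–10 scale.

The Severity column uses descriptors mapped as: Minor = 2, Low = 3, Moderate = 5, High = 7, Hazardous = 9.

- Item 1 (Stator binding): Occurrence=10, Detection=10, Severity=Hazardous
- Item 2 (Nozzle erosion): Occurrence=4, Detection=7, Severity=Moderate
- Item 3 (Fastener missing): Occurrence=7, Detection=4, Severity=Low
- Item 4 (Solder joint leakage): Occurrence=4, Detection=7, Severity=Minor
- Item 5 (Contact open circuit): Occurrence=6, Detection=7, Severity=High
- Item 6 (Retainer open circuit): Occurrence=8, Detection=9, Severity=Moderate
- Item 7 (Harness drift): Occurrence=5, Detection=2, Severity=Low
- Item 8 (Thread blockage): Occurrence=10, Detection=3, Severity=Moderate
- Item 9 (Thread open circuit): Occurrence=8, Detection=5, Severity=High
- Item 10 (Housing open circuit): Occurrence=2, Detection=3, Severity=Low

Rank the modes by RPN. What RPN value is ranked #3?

RPN = Severity × Occurrence × Detection:
  Item 1: 9 × 10 × 10 = 900
  Item 2: 5 × 4 × 7 = 140
  Item 3: 3 × 7 × 4 = 84
  Item 4: 2 × 4 × 7 = 56
  Item 5: 7 × 6 × 7 = 294
  Item 6: 5 × 8 × 9 = 360
  Item 7: 3 × 5 × 2 = 30
  Item 8: 5 × 10 × 3 = 150
  Item 9: 7 × 8 × 5 = 280
  Item 10: 3 × 2 × 3 = 18
Sorted descending: 900, 360, 294, 280, 150, 140, 84, 56, 30, 18.
The third-highest RPN is 294 (Item 5).

294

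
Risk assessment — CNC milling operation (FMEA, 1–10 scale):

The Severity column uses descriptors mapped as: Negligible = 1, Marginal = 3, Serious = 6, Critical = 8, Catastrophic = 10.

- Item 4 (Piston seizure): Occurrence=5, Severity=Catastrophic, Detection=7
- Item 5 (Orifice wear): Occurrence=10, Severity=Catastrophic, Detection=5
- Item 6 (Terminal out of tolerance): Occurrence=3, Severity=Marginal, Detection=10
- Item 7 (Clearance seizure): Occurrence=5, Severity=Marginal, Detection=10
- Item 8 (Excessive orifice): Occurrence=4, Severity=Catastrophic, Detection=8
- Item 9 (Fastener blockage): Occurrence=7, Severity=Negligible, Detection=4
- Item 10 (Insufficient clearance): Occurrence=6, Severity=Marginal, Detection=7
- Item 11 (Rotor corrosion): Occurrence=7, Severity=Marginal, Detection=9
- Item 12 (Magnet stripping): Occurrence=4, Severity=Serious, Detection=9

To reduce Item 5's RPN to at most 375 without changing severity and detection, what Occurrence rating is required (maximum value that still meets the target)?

7

Item 5: S=10, O=10, D=5 → current RPN = 500.
Fixed product = 50. Need 50 × O ≤ 375, so O ≤ 375/50 = 7.50.
Maximum integer Occurrence rating = 7 (gives RPN 350; O=8 would give 400 > 375).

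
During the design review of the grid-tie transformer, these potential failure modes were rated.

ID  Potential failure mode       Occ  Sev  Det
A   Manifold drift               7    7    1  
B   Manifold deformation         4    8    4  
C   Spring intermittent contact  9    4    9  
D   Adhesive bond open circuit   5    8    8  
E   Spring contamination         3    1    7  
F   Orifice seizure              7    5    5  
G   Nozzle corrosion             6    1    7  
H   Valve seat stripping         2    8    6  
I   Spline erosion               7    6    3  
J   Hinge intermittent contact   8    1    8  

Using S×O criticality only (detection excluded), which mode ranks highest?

A

Criticality = Severity × Occurrence:
  A: 7 × 7 = 49
  B: 8 × 4 = 32
  C: 4 × 9 = 36
  D: 8 × 5 = 40
  E: 1 × 3 = 3
  F: 5 × 7 = 35
  G: 1 × 6 = 6
  H: 8 × 2 = 16
  I: 6 × 7 = 42
  J: 1 × 8 = 8
Highest criticality is 49 → A.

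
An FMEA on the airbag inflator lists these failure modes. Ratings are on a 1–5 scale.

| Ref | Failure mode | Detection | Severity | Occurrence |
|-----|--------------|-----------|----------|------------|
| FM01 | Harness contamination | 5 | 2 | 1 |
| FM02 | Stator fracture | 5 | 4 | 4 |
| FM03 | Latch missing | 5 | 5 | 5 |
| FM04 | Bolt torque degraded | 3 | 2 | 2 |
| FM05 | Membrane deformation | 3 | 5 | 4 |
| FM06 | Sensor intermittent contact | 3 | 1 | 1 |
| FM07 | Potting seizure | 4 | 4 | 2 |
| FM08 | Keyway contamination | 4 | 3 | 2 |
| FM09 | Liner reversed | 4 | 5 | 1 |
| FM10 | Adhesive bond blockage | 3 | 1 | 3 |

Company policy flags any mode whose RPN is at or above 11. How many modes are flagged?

7

RPN = Severity × Occurrence × Detection:
  FM01: 2 × 1 × 5 = 10
  FM02: 4 × 4 × 5 = 80
  FM03: 5 × 5 × 5 = 125
  FM04: 2 × 2 × 3 = 12
  FM05: 5 × 4 × 3 = 60
  FM06: 1 × 1 × 3 = 3
  FM07: 4 × 2 × 4 = 32
  FM08: 3 × 2 × 4 = 24
  FM09: 5 × 1 × 4 = 20
  FM10: 1 × 3 × 3 = 9
Modes with RPN ≥ 11: FM02 (80), FM03 (125), FM04 (12), FM05 (60), FM07 (32), FM08 (24), FM09 (20) → 7.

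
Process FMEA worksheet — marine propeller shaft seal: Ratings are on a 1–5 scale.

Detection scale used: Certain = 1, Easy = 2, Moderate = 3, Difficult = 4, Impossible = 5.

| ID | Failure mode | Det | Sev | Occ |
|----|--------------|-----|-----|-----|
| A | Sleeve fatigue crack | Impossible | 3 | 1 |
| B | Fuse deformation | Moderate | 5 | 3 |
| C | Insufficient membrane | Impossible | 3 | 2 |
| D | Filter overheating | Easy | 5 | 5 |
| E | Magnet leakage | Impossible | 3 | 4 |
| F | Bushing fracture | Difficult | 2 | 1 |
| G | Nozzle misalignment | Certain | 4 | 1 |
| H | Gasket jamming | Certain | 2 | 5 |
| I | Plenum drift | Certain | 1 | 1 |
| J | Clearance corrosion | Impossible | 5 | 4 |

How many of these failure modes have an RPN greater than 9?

7

RPN = Severity × Occurrence × Detection:
  A: 3 × 1 × 5 = 15
  B: 5 × 3 × 3 = 45
  C: 3 × 2 × 5 = 30
  D: 5 × 5 × 2 = 50
  E: 3 × 4 × 5 = 60
  F: 2 × 1 × 4 = 8
  G: 4 × 1 × 1 = 4
  H: 2 × 5 × 1 = 10
  I: 1 × 1 × 1 = 1
  J: 5 × 4 × 5 = 100
Modes with RPN > 9: A (15), B (45), C (30), D (50), E (60), H (10), J (100) → 7.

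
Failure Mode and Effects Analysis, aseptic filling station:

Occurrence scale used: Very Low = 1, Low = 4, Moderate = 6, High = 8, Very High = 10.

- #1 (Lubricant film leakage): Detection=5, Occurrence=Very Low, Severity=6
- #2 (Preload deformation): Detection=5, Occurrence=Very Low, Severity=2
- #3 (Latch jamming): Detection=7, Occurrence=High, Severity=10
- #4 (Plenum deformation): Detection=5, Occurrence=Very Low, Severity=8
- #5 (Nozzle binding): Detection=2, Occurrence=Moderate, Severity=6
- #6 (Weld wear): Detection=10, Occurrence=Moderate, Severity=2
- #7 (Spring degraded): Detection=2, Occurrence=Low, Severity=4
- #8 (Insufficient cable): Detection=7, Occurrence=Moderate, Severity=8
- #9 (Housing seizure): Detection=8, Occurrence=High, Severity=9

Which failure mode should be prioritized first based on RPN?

#9

RPN = Severity × Occurrence × Detection:
  #1: 6 × 1 × 5 = 30
  #2: 2 × 1 × 5 = 10
  #3: 10 × 8 × 7 = 560
  #4: 8 × 1 × 5 = 40
  #5: 6 × 6 × 2 = 72
  #6: 2 × 6 × 10 = 120
  #7: 4 × 4 × 2 = 32
  #8: 8 × 6 × 7 = 336
  #9: 9 × 8 × 8 = 576
Highest RPN is 576 → #9.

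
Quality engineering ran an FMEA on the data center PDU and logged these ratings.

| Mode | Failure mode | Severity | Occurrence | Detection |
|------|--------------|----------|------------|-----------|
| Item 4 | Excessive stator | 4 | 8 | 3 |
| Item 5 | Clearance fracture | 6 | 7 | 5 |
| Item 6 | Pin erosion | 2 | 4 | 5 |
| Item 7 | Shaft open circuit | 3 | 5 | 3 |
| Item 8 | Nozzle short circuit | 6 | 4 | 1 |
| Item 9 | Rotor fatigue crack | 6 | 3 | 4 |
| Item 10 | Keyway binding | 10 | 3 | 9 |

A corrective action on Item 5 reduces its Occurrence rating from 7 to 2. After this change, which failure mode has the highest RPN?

Item 10

RPN = Severity × Occurrence × Detection:
  Item 4: 4 × 8 × 3 = 96
  Item 5: 6 × 7 × 5 = 210
  Item 6: 2 × 4 × 5 = 40
  Item 7: 3 × 5 × 3 = 45
  Item 8: 6 × 4 × 1 = 24
  Item 9: 6 × 3 × 4 = 72
  Item 10: 10 × 3 × 9 = 270
After action: Item 5 → 6 × 2 × 5 = 60.
Revised RPNs: Item 10=270, Item 4=96, Item 9=72, Item 5=60, Item 7=45, Item 6=40, Item 8=24.
Highest is now Item 10 (270).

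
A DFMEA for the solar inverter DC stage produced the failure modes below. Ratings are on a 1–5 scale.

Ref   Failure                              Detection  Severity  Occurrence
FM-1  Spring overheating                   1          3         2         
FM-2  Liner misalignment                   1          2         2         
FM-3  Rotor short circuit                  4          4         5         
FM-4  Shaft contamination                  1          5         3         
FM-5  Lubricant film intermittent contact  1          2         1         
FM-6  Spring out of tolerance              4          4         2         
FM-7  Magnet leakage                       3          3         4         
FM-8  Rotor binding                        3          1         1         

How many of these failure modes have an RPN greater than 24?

RPN = Severity × Occurrence × Detection:
  FM-1: 3 × 2 × 1 = 6
  FM-2: 2 × 2 × 1 = 4
  FM-3: 4 × 5 × 4 = 80
  FM-4: 5 × 3 × 1 = 15
  FM-5: 2 × 1 × 1 = 2
  FM-6: 4 × 2 × 4 = 32
  FM-7: 3 × 4 × 3 = 36
  FM-8: 1 × 1 × 3 = 3
Modes with RPN > 24: FM-3 (80), FM-6 (32), FM-7 (36) → 3.

3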